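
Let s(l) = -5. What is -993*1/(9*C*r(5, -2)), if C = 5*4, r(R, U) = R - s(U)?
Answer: -331/600 ≈ -0.55167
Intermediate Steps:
r(R, U) = 5 + R (r(R, U) = R - 1*(-5) = R + 5 = 5 + R)
C = 20
-993*1/(9*C*r(5, -2)) = -993*1/(180*(5 + 5)) = -993/(180*10) = -993/1800 = -993*1/1800 = -331/600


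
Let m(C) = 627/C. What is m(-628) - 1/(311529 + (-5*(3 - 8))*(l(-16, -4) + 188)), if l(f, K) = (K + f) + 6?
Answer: -198056761/198372012 ≈ -0.99841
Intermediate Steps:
l(f, K) = 6 + K + f
m(-628) - 1/(311529 + (-5*(3 - 8))*(l(-16, -4) + 188)) = 627/(-628) - 1/(311529 + (-5*(3 - 8))*((6 - 4 - 16) + 188)) = 627*(-1/628) - 1/(311529 + (-5*(-5))*(-14 + 188)) = -627/628 - 1/(311529 + 25*174) = -627/628 - 1/(311529 + 4350) = -627/628 - 1/315879 = -198056761/198372012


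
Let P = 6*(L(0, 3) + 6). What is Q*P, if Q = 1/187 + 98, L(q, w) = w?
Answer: 989658/187 ≈ 5292.3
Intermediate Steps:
P = 54 (P = 6*(3 + 6) = 6*9 = 54)
Q = 18327/187 (Q = 1/187 + 98 = 18327/187 ≈ 98.005)
Q*P = (18327/187)*54 = 989658/187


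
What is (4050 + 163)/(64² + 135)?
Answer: 4213/4231 ≈ 0.99575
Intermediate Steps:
(4050 + 163)/(64² + 135) = 4213/(4096 + 135) = 4213/4231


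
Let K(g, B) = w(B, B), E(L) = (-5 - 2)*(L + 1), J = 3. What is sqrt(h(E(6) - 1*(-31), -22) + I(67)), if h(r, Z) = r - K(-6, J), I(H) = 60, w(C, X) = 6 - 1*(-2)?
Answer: sqrt(34) ≈ 5.8309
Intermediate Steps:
E(L) = -7 - 7*L (E(L) = -7*(1 + L) = -7 - 7*L)
w(C, X) = 8 (w(C, X) = 6 + 2 = 8)
K(g, B) = 8
h(r, Z) = -8 + r (h(r, Z) = r - 1*8 = r - 8 = -8 + r)
sqrt(h(E(6) - 1*(-31), -22) + I(67)) = sqrt((-8 + ((-7 - 7*6) - 1*(-31))) + 60) = sqrt((-8 + ((-7 - 42) + 31)) + 60) = sqrt((-8 + (-49 + 31)) + 60) = sqrt((-8 - 18) + 60) = sqrt(-26 + 60) = sqrt(34)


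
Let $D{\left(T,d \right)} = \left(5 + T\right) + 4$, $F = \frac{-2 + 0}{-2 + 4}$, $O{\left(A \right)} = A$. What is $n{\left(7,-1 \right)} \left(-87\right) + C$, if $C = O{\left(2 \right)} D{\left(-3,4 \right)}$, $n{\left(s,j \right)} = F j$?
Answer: $-75$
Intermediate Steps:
$F = -1$ ($F = - \frac{2}{2} = \left(-2\right) \frac{1}{2} = -1$)
$D{\left(T,d \right)} = 9 + T$
$n{\left(s,j \right)} = - j$
$C = 12$ ($C = 2 \left(9 - 3\right) = 2 \cdot 6 = 12$)
$n{\left(7,-1 \right)} \left(-87\right) + C = \left(-1\right) \left(-1\right) \left(-87\right) + 12 = 1 \left(-87\right) + 12 = -87 + 12 = -75$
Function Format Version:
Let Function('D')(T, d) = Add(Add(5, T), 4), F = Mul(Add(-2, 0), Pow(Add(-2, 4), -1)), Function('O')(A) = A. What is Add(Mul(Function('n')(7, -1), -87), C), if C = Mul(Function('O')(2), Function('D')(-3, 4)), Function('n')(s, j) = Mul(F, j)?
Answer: -75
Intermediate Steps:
F = -1 (F = Mul(-2, Pow(2, -1)) = Mul(-2, Rational(1, 2)) = -1)
Function('D')(T, d) = Add(9, T)
Function('n')(s, j) = Mul(-1, j)
C = 12 (C = Mul(2, Add(9, -3)) = Mul(2, 6) = 12)
Add(Mul(Function('n')(7, -1), -87), C) = Add(Mul(Mul(-1, -1), -87), 12) = Add(Mul(1, -87), 12) = Add(-87, 12) = -75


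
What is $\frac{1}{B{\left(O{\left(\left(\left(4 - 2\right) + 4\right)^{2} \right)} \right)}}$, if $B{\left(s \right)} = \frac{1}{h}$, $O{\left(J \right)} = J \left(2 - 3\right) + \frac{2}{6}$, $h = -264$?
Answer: $-264$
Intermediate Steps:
$O{\left(J \right)} = \frac{1}{3} - J$ ($O{\left(J \right)} = J \left(2 - 3\right) + 2 \cdot \frac{1}{6} = J \left(-1\right) + \frac{1}{3} = - J + \frac{1}{3} = \frac{1}{3} - J$)
$B{\left(s \right)} = - \frac{1}{264}$ ($B{\left(s \right)} = \frac{1}{-264} = - \frac{1}{264}$)
$\frac{1}{B{\left(O{\left(\left(\left(4 - 2\right) + 4\right)^{2} \right)} \right)}} = \frac{1}{- \frac{1}{264}} = -264$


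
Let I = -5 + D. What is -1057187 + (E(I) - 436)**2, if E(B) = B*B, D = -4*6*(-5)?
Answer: 162501334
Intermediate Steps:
D = 120 (D = -24*(-5) = 120)
I = 115 (I = -5 + 120 = 115)
E(B) = B**2
-1057187 + (E(I) - 436)**2 = -1057187 + (115**2 - 436)**2 = -1057187 + (13225 - 436)**2 = -1057187 + 12789**2 = -1057187 + 163558521 = 162501334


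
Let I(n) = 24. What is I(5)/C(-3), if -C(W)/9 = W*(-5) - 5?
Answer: -4/15 ≈ -0.26667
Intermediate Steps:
C(W) = 45 + 45*W (C(W) = -9*(W*(-5) - 5) = -9*(-5*W - 5) = -9*(-5 - 5*W) = 45 + 45*W)
I(5)/C(-3) = 24/(45 + 45*(-3)) = 24/(45 - 135) = 24/(-90) = -1/90*24 = -4/15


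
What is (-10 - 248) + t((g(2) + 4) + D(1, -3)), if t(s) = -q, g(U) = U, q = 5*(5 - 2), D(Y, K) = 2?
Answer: -273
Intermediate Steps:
q = 15 (q = 5*3 = 15)
t(s) = -15 (t(s) = -1*15 = -15)
(-10 - 248) + t((g(2) + 4) + D(1, -3)) = (-10 - 248) - 15 = -258 - 15 = -273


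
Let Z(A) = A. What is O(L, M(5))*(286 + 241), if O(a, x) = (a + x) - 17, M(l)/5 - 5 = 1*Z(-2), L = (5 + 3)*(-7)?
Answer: -30566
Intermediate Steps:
L = -56 (L = 8*(-7) = -56)
M(l) = 15 (M(l) = 25 + 5*(1*(-2)) = 25 + 5*(-2) = 25 - 10 = 15)
O(a, x) = -17 + a + x
O(L, M(5))*(286 + 241) = (-17 - 56 + 15)*(286 + 241) = -58*527 = -30566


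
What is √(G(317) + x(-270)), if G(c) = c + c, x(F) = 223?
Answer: √857 ≈ 29.275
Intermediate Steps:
G(c) = 2*c
√(G(317) + x(-270)) = √(2*317 + 223) = √(634 + 223) = √857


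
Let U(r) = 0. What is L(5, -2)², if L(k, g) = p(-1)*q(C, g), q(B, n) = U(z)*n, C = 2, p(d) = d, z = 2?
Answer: 0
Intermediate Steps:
q(B, n) = 0 (q(B, n) = 0*n = 0)
L(k, g) = 0 (L(k, g) = -1*0 = 0)
L(5, -2)² = 0² = 0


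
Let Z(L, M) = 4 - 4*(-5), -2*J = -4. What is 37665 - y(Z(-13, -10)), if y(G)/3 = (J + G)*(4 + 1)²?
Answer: 35715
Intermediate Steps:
J = 2 (J = -½*(-4) = 2)
Z(L, M) = 24 (Z(L, M) = 4 + 20 = 24)
y(G) = 150 + 75*G (y(G) = 3*((2 + G)*(4 + 1)²) = 3*((2 + G)*5²) = 3*((2 + G)*25) = 3*(50 + 25*G) = 150 + 75*G)
37665 - y(Z(-13, -10)) = 37665 - (150 + 75*24) = 37665 - (150 + 1800) = 37665 - 1*1950 = 37665 - 1950 = 35715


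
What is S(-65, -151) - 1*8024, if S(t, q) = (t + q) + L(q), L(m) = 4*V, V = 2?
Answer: -8232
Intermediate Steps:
L(m) = 8 (L(m) = 4*2 = 8)
S(t, q) = 8 + q + t (S(t, q) = (t + q) + 8 = (q + t) + 8 = 8 + q + t)
S(-65, -151) - 1*8024 = (8 - 151 - 65) - 1*8024 = -208 - 8024 = -8232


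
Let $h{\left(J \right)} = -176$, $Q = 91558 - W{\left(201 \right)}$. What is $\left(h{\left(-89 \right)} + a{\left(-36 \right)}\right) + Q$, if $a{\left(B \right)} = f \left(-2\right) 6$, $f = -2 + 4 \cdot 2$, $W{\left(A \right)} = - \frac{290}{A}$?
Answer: $\frac{18353600}{201} \approx 91312.0$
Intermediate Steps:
$Q = \frac{18403448}{201}$ ($Q = 91558 - - \frac{290}{201} = 91558 + \frac{290}{201} = \frac{18403448}{201} \approx 91560.0$)
$f = 6$ ($f = -2 + 8 = 6$)
$a{\left(B \right)} = -72$ ($a{\left(B \right)} = 6 \left(-2\right) 6 = \left(-12\right) 6 = -72$)
$\left(h{\left(-89 \right)} + a{\left(-36 \right)}\right) + Q = \left(-176 - 72\right) + \frac{18403448}{201} = -248 + \frac{18403448}{201} = \frac{18353600}{201}$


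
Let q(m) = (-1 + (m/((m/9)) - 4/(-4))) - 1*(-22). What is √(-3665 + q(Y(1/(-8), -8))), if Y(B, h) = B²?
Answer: I*√3634 ≈ 60.283*I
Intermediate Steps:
q(m) = 31 (q(m) = (-1 + (m/((m*(⅑))) - 4*(-¼))) + 22 = (-1 + (m/((m/9)) + 1)) + 22 = (-1 + (m*(9/m) + 1)) + 22 = (-1 + (9 + 1)) + 22 = (-1 + 10) + 22 = 9 + 22 = 31)
√(-3665 + q(Y(1/(-8), -8))) = √(-3665 + 31) = √(-3634) = I*√3634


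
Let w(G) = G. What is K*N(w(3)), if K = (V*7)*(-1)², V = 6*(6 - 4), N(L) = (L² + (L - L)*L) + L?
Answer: 1008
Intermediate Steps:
N(L) = L + L² (N(L) = (L² + 0*L) + L = (L² + 0) + L = L² + L = L + L²)
V = 12 (V = 6*2 = 12)
K = 84 (K = (12*7)*(-1)² = 84*1 = 84)
K*N(w(3)) = 84*(3*(1 + 3)) = 84*(3*4) = 84*12 = 1008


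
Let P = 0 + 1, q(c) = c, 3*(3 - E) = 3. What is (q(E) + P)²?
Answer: 9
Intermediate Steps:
E = 2 (E = 3 - ⅓*3 = 3 - 1 = 2)
P = 1
(q(E) + P)² = (2 + 1)² = 3² = 9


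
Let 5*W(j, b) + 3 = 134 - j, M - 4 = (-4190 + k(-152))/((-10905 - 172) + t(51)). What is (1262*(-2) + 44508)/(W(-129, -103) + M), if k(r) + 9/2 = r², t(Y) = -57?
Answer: 934899712/1209189 ≈ 773.16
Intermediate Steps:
k(r) = -9/2 + r²
M = 51253/22268 (M = 4 + (-4190 + (-9/2 + (-152)²))/((-10905 - 172) - 57) = 4 + (-4190 + (-9/2 + 23104))/(-11077 - 57) = 4 + (-4190 + 46199/2)/(-11134) = 4 + (37819/2)*(-1/11134) = 4 - 37819/22268 = 51253/22268 ≈ 2.3016)
W(j, b) = 131/5 - j/5 (W(j, b) = -⅗ + (134 - j)/5 = -⅗ + (134/5 - j/5) = 131/5 - j/5)
(1262*(-2) + 44508)/(W(-129, -103) + M) = (1262*(-2) + 44508)/((131/5 - ⅕*(-129)) + 51253/22268) = (-2524 + 44508)/((131/5 + 129/5) + 51253/22268) = 41984/(52 + 51253/22268) = 41984/(1209189/22268) = 41984*(22268/1209189) = 934899712/1209189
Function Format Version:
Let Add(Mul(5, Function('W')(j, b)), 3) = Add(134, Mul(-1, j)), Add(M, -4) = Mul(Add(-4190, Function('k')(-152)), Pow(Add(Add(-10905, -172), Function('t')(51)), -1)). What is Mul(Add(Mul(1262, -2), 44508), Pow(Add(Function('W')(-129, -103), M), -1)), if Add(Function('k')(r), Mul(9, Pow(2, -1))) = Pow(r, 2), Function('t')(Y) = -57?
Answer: Rational(934899712, 1209189) ≈ 773.16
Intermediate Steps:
Function('k')(r) = Add(Rational(-9, 2), Pow(r, 2))
M = Rational(51253, 22268) (M = Add(4, Mul(Add(-4190, Add(Rational(-9, 2), Pow(-152, 2))), Pow(Add(Add(-10905, -172), -57), -1))) = Add(4, Mul(Add(-4190, Add(Rational(-9, 2), 23104)), Pow(Add(-11077, -57), -1))) = Add(4, Mul(Add(-4190, Rational(46199, 2)), Pow(-11134, -1))) = Add(4, Mul(Rational(37819, 2), Rational(-1, 11134))) = Add(4, Rational(-37819, 22268)) = Rational(51253, 22268) ≈ 2.3016)
Function('W')(j, b) = Add(Rational(131, 5), Mul(Rational(-1, 5), j)) (Function('W')(j, b) = Add(Rational(-3, 5), Mul(Rational(1, 5), Add(134, Mul(-1, j)))) = Add(Rational(-3, 5), Add(Rational(134, 5), Mul(Rational(-1, 5), j))) = Add(Rational(131, 5), Mul(Rational(-1, 5), j)))
Mul(Add(Mul(1262, -2), 44508), Pow(Add(Function('W')(-129, -103), M), -1)) = Mul(Add(Mul(1262, -2), 44508), Pow(Add(Add(Rational(131, 5), Mul(Rational(-1, 5), -129)), Rational(51253, 22268)), -1)) = Mul(Add(-2524, 44508), Pow(Add(Add(Rational(131, 5), Rational(129, 5)), Rational(51253, 22268)), -1)) = Mul(41984, Pow(Add(52, Rational(51253, 22268)), -1)) = Mul(41984, Pow(Rational(1209189, 22268), -1)) = Mul(41984, Rational(22268, 1209189)) = Rational(934899712, 1209189)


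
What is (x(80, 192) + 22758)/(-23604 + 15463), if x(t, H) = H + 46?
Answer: -22996/8141 ≈ -2.8247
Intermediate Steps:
x(t, H) = 46 + H
(x(80, 192) + 22758)/(-23604 + 15463) = ((46 + 192) + 22758)/(-23604 + 15463) = (238 + 22758)/(-8141) = 22996*(-1/8141) = -22996/8141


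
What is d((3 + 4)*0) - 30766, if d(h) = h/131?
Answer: -30766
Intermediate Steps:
d(h) = h/131 (d(h) = h*(1/131) = h/131)
d((3 + 4)*0) - 30766 = ((3 + 4)*0)/131 - 30766 = (7*0)/131 - 30766 = (1/131)*0 - 30766 = 0 - 30766 = -30766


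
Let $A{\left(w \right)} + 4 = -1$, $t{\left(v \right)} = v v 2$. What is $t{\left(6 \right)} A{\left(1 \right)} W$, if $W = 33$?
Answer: $-11880$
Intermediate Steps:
$t{\left(v \right)} = 2 v^{2}$ ($t{\left(v \right)} = v^{2} \cdot 2 = 2 v^{2}$)
$A{\left(w \right)} = -5$ ($A{\left(w \right)} = -4 - 1 = -5$)
$t{\left(6 \right)} A{\left(1 \right)} W = 2 \cdot 6^{2} \left(-5\right) 33 = 2 \cdot 36 \left(-5\right) 33 = 72 \left(-5\right) 33 = \left(-360\right) 33 = -11880$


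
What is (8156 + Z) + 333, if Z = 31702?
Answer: 40191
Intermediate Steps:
(8156 + Z) + 333 = (8156 + 31702) + 333 = 39858 + 333 = 40191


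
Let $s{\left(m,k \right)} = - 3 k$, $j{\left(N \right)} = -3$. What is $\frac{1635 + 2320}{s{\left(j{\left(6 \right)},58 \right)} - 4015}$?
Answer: $- \frac{3955}{4189} \approx -0.94414$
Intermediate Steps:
$\frac{1635 + 2320}{s{\left(j{\left(6 \right)},58 \right)} - 4015} = \frac{1635 + 2320}{\left(-3\right) 58 - 4015} = \frac{3955}{-174 - 4015} = \frac{3955}{-4189} = 3955 \left(- \frac{1}{4189}\right) = - \frac{3955}{4189}$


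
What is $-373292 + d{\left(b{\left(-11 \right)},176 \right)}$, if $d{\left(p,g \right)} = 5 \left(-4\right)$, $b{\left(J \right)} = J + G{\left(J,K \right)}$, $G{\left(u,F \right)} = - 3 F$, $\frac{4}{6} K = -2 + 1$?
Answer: $-373312$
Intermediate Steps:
$K = - \frac{3}{2}$ ($K = \frac{3 \left(-2 + 1\right)}{2} = \frac{3}{2} \left(-1\right) = - \frac{3}{2} \approx -1.5$)
$b{\left(J \right)} = \frac{9}{2} + J$ ($b{\left(J \right)} = J - - \frac{9}{2} = J + \frac{9}{2} = \frac{9}{2} + J$)
$d{\left(p,g \right)} = -20$
$-373292 + d{\left(b{\left(-11 \right)},176 \right)} = -373292 - 20 = -373312$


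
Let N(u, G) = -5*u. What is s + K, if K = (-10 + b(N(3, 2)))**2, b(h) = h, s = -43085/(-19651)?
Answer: 12324960/19651 ≈ 627.19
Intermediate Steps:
s = 43085/19651 (s = -43085*(-1/19651) = 43085/19651 ≈ 2.1925)
K = 625 (K = (-10 - 5*3)**2 = (-10 - 15)**2 = (-25)**2 = 625)
s + K = 43085/19651 + 625 = 12324960/19651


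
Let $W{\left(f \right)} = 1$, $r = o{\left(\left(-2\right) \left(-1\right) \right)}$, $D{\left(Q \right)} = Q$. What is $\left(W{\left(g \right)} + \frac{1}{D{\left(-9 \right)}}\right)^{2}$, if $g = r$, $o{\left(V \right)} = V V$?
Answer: $\frac{64}{81} \approx 0.79012$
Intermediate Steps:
$o{\left(V \right)} = V^{2}$
$r = 4$ ($r = \left(\left(-2\right) \left(-1\right)\right)^{2} = 2^{2} = 4$)
$g = 4$
$\left(W{\left(g \right)} + \frac{1}{D{\left(-9 \right)}}\right)^{2} = \left(1 + \frac{1}{-9}\right)^{2} = \left(1 - \frac{1}{9}\right)^{2} = \left(\frac{8}{9}\right)^{2} = \frac{64}{81}$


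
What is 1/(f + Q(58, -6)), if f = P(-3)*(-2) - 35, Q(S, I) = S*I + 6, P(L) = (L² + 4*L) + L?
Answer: -1/365 ≈ -0.0027397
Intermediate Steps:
P(L) = L² + 5*L
Q(S, I) = 6 + I*S (Q(S, I) = I*S + 6 = 6 + I*S)
f = -23 (f = -3*(5 - 3)*(-2) - 35 = -3*2*(-2) - 35 = -6*(-2) - 35 = 12 - 35 = -23)
1/(f + Q(58, -6)) = 1/(-23 + (6 - 6*58)) = 1/(-23 + (6 - 348)) = 1/(-23 - 342) = 1/(-365) = -1/365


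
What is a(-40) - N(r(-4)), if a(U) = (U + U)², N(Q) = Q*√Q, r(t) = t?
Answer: 6400 + 8*I ≈ 6400.0 + 8.0*I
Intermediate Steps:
N(Q) = Q^(3/2)
a(U) = 4*U² (a(U) = (2*U)² = 4*U²)
a(-40) - N(r(-4)) = 4*(-40)² - (-4)^(3/2) = 4*1600 - (-8)*I = 6400 + 8*I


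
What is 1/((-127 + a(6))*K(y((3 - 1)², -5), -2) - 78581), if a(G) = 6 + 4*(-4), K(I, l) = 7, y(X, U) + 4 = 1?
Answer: -1/79540 ≈ -1.2572e-5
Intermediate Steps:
y(X, U) = -3 (y(X, U) = -4 + 1 = -3)
a(G) = -10 (a(G) = 6 - 16 = -10)
1/((-127 + a(6))*K(y((3 - 1)², -5), -2) - 78581) = 1/((-127 - 10)*7 - 78581) = 1/(-137*7 - 78581) = 1/(-959 - 78581) = 1/(-79540) = -1/79540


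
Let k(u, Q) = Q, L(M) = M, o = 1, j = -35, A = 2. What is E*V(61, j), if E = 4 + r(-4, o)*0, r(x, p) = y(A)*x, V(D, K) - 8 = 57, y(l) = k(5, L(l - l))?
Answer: 260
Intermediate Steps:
y(l) = 0 (y(l) = l - l = 0)
V(D, K) = 65 (V(D, K) = 8 + 57 = 65)
r(x, p) = 0 (r(x, p) = 0*x = 0)
E = 4 (E = 4 + 0*0 = 4 + 0 = 4)
E*V(61, j) = 4*65 = 260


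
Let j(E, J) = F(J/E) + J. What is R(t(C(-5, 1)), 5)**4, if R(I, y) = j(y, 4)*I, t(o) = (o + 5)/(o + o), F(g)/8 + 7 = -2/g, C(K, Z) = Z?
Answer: 2176782336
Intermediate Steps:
F(g) = -56 - 16/g (F(g) = -56 + 8*(-2/g) = -56 - 16/g)
t(o) = (5 + o)/(2*o) (t(o) = (5 + o)/((2*o)) = (5 + o)*(1/(2*o)) = (5 + o)/(2*o))
j(E, J) = -56 + J - 16*E/J (j(E, J) = (-56 - 16*E/J) + J = -56 + J - 16*E/J)
R(I, y) = I*(-52 - 4*y) (R(I, y) = (-56 + 4 - 16*y/4)*I = (-56 + 4 - 16*y*1/4)*I = (-56 + 4 - 4*y)*I = (-52 - 4*y)*I = I*(-52 - 4*y))
R(t(C(-5, 1)), 5)**4 = (-4*(1/2)*(5 + 1)/1*(13 + 5))**4 = (-4*(1/2)*1*6*18)**4 = (-4*3*18)**4 = (-216)**4 = 2176782336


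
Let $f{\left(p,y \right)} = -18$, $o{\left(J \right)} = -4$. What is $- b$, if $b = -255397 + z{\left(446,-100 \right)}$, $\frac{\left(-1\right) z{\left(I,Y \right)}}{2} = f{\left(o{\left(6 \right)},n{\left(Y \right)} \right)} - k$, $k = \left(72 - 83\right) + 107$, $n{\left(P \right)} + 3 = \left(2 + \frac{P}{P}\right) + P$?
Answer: $255169$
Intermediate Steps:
$n{\left(P \right)} = P$ ($n{\left(P \right)} = -3 + \left(\left(2 + \frac{P}{P}\right) + P\right) = -3 + \left(\left(2 + 1\right) + P\right) = -3 + \left(3 + P\right) = P$)
$k = 96$ ($k = -11 + 107 = 96$)
$z{\left(I,Y \right)} = 228$ ($z{\left(I,Y \right)} = - 2 \left(-18 - 96\right) = \left(-2\right) \left(-114\right) = 228$)
$b = -255169$ ($b = -255397 + 228 = -255169$)
$- b = \left(-1\right) \left(-255169\right) = 255169$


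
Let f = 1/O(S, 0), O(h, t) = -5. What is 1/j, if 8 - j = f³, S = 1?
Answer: 125/1001 ≈ 0.12488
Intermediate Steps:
f = -⅕ (f = 1/(-5) = -⅕ ≈ -0.20000)
j = 1001/125 (j = 8 - (-⅕)³ = 8 - 1*(-1/125) = 8 + 1/125 = 1001/125 ≈ 8.0080)
1/j = 1/(1001/125) = 125/1001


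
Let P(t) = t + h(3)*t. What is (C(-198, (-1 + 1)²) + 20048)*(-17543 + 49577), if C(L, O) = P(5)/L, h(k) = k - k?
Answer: 21193155161/33 ≈ 6.4222e+8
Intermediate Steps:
h(k) = 0
P(t) = t (P(t) = t + 0*t = t + 0 = t)
C(L, O) = 5/L
(C(-198, (-1 + 1)²) + 20048)*(-17543 + 49577) = (5/(-198) + 20048)*(-17543 + 49577) = (5*(-1/198) + 20048)*32034 = (-5/198 + 20048)*32034 = (3969499/198)*32034 = 21193155161/33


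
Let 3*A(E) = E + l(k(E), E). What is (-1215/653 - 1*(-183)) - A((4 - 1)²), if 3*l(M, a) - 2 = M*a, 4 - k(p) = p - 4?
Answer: 1051496/5877 ≈ 178.92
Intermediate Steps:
k(p) = 8 - p (k(p) = 4 - (p - 4) = 4 - (-4 + p) = 4 + (4 - p) = 8 - p)
l(M, a) = ⅔ + M*a/3 (l(M, a) = ⅔ + (M*a)/3 = ⅔ + M*a/3)
A(E) = 2/9 + E/3 + E*(8 - E)/9 (A(E) = (E + (⅔ + (8 - E)*E/3))/3 = (E + (⅔ + E*(8 - E)/3))/3 = (⅔ + E + E*(8 - E)/3)/3 = 2/9 + E/3 + E*(8 - E)/9)
(-1215/653 - 1*(-183)) - A((4 - 1)²) = (-1215/653 - 1*(-183)) - (2/9 - (4 - 1)⁴/9 + 11*(4 - 1)²/9) = (-1215*1/653 + 183) - (2/9 - (3²)²/9 + (11/9)*3²) = (-1215/653 + 183) - (2/9 - ⅑*9² + (11/9)*9) = 118284/653 - (2/9 - ⅑*81 + 11) = 118284/653 - (2/9 - 9 + 11) = 118284/653 - 1*20/9 = 118284/653 - 20/9 = 1051496/5877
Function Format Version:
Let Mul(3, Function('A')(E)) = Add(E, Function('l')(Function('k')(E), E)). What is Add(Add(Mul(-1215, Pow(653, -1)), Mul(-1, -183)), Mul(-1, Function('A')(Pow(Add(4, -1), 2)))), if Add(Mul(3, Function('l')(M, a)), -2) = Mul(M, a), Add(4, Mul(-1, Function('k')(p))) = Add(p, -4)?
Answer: Rational(1051496, 5877) ≈ 178.92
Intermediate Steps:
Function('k')(p) = Add(8, Mul(-1, p)) (Function('k')(p) = Add(4, Mul(-1, Add(p, -4))) = Add(4, Mul(-1, Add(-4, p))) = Add(4, Add(4, Mul(-1, p))) = Add(8, Mul(-1, p)))
Function('l')(M, a) = Add(Rational(2, 3), Mul(Rational(1, 3), M, a)) (Function('l')(M, a) = Add(Rational(2, 3), Mul(Rational(1, 3), Mul(M, a))) = Add(Rational(2, 3), Mul(Rational(1, 3), M, a)))
Function('A')(E) = Add(Rational(2, 9), Mul(Rational(1, 3), E), Mul(Rational(1, 9), E, Add(8, Mul(-1, E)))) (Function('A')(E) = Mul(Rational(1, 3), Add(E, Add(Rational(2, 3), Mul(Rational(1, 3), Add(8, Mul(-1, E)), E)))) = Mul(Rational(1, 3), Add(E, Add(Rational(2, 3), Mul(Rational(1, 3), E, Add(8, Mul(-1, E)))))) = Mul(Rational(1, 3), Add(Rational(2, 3), E, Mul(Rational(1, 3), E, Add(8, Mul(-1, E))))) = Add(Rational(2, 9), Mul(Rational(1, 3), E), Mul(Rational(1, 9), E, Add(8, Mul(-1, E)))))
Add(Add(Mul(-1215, Pow(653, -1)), Mul(-1, -183)), Mul(-1, Function('A')(Pow(Add(4, -1), 2)))) = Add(Add(Mul(-1215, Pow(653, -1)), Mul(-1, -183)), Mul(-1, Add(Rational(2, 9), Mul(Rational(-1, 9), Pow(Pow(Add(4, -1), 2), 2)), Mul(Rational(11, 9), Pow(Add(4, -1), 2))))) = Add(Add(Mul(-1215, Rational(1, 653)), 183), Mul(-1, Add(Rational(2, 9), Mul(Rational(-1, 9), Pow(Pow(3, 2), 2)), Mul(Rational(11, 9), Pow(3, 2))))) = Add(Add(Rational(-1215, 653), 183), Mul(-1, Add(Rational(2, 9), Mul(Rational(-1, 9), Pow(9, 2)), Mul(Rational(11, 9), 9)))) = Add(Rational(118284, 653), Mul(-1, Add(Rational(2, 9), Mul(Rational(-1, 9), 81), 11))) = Add(Rational(118284, 653), Mul(-1, Add(Rational(2, 9), -9, 11))) = Add(Rational(118284, 653), Mul(-1, Rational(20, 9))) = Add(Rational(118284, 653), Rational(-20, 9)) = Rational(1051496, 5877)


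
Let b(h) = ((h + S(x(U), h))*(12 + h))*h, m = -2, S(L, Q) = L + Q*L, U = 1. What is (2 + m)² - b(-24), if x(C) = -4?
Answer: -19584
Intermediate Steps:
S(L, Q) = L + L*Q
b(h) = h*(-4 - 3*h)*(12 + h) (b(h) = ((h - 4*(1 + h))*(12 + h))*h = ((h + (-4 - 4*h))*(12 + h))*h = ((-4 - 3*h)*(12 + h))*h = h*(-4 - 3*h)*(12 + h))
(2 + m)² - b(-24) = (2 - 2)² - (-24)*(-48 - 40*(-24) - 3*(-24)²) = 0² - (-24)*(-48 + 960 - 3*576) = 0 - (-24)*(-48 + 960 - 1728) = 0 - (-24)*(-816) = 0 - 1*19584 = 0 - 19584 = -19584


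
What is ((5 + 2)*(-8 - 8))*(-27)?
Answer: 3024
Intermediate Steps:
((5 + 2)*(-8 - 8))*(-27) = (7*(-16))*(-27) = -112*(-27) = 3024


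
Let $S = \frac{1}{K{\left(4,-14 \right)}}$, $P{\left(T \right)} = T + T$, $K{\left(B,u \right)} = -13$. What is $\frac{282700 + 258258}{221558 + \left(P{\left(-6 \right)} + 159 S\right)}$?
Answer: $\frac{7032454}{2879939} \approx 2.4419$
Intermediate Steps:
$P{\left(T \right)} = 2 T$
$S = - \frac{1}{13}$ ($S = \frac{1}{-13} = - \frac{1}{13} \approx -0.076923$)
$\frac{282700 + 258258}{221558 + \left(P{\left(-6 \right)} + 159 S\right)} = \frac{282700 + 258258}{221558 + \left(2 \left(-6\right) + 159 \left(- \frac{1}{13}\right)\right)} = \frac{540958}{221558 - \frac{315}{13}} = \frac{540958}{\frac{2879939}{13}} = 540958 \cdot \frac{13}{2879939} = \frac{7032454}{2879939}$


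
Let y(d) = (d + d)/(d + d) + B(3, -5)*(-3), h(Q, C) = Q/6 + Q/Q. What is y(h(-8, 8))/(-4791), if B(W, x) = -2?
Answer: -7/4791 ≈ -0.0014611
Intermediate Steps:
h(Q, C) = 1 + Q/6 (h(Q, C) = Q*(⅙) + 1 = Q/6 + 1 = 1 + Q/6)
y(d) = 7 (y(d) = (d + d)/(d + d) - 2*(-3) = (2*d)/((2*d)) + 6 = (2*d)*(1/(2*d)) + 6 = 1 + 6 = 7)
y(h(-8, 8))/(-4791) = 7/(-4791) = 7*(-1/4791) = -7/4791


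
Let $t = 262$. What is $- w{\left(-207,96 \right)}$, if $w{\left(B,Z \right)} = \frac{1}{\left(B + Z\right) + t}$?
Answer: $- \frac{1}{151} \approx -0.0066225$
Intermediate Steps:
$w{\left(B,Z \right)} = \frac{1}{262 + B + Z}$ ($w{\left(B,Z \right)} = \frac{1}{\left(B + Z\right) + 262} = \frac{1}{262 + B + Z}$)
$- w{\left(-207,96 \right)} = - \frac{1}{262 - 207 + 96} = - \frac{1}{151}$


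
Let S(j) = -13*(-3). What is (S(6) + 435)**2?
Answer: 224676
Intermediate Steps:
S(j) = 39
(S(6) + 435)**2 = (39 + 435)**2 = 474**2 = 224676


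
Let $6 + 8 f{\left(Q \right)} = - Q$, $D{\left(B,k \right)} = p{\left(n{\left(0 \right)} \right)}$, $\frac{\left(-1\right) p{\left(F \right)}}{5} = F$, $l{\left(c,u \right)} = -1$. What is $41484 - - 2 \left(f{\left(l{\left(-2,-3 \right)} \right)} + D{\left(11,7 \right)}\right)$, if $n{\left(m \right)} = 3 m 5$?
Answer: $\frac{165931}{4} \approx 41483.0$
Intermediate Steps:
$n{\left(m \right)} = 15 m$
$p{\left(F \right)} = - 5 F$
$D{\left(B,k \right)} = 0$ ($D{\left(B,k \right)} = - 5 \cdot 15 \cdot 0 = \left(-5\right) 0 = 0$)
$f{\left(Q \right)} = - \frac{3}{4} - \frac{Q}{8}$ ($f{\left(Q \right)} = - \frac{3}{4} + \frac{\left(-1\right) Q}{8} = - \frac{3}{4} - \frac{Q}{8}$)
$41484 - - 2 \left(f{\left(l{\left(-2,-3 \right)} \right)} + D{\left(11,7 \right)}\right) = 41484 - - 2 \left(\left(- \frac{3}{4} - - \frac{1}{8}\right) + 0\right) = 41484 - - 2 \left(\left(- \frac{3}{4} + \frac{1}{8}\right) + 0\right) = 41484 - - 2 \left(- \frac{5}{8} + 0\right) = 41484 - \left(-2\right) \left(- \frac{5}{8}\right) = 41484 - \frac{5}{4} = \frac{165931}{4}$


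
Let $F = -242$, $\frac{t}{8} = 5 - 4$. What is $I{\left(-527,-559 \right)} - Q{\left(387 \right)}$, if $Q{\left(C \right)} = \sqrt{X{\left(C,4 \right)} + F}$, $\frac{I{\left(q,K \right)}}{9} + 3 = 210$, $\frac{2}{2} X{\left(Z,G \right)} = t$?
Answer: $1863 - 3 i \sqrt{26} \approx 1863.0 - 15.297 i$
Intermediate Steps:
$t = 8$ ($t = 8 \left(5 - 4\right) = 8 \cdot 1 = 8$)
$X{\left(Z,G \right)} = 8$
$I{\left(q,K \right)} = 1863$ ($I{\left(q,K \right)} = -27 + 9 \cdot 210 = -27 + 1890 = 1863$)
$Q{\left(C \right)} = 3 i \sqrt{26}$ ($Q{\left(C \right)} = \sqrt{8 - 242} = \sqrt{-234} = 3 i \sqrt{26}$)
$I{\left(-527,-559 \right)} - Q{\left(387 \right)} = 1863 - 3 i \sqrt{26}$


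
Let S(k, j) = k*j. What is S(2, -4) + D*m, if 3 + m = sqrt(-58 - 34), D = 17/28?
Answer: -275/28 + 17*I*sqrt(23)/14 ≈ -9.8214 + 5.8235*I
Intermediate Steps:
S(k, j) = j*k
D = 17/28 (D = 17*(1/28) = 17/28 ≈ 0.60714)
m = -3 + 2*I*sqrt(23) (m = -3 + sqrt(-58 - 34) = -3 + sqrt(-92) = -3 + 2*I*sqrt(23) ≈ -3.0 + 9.5917*I)
S(2, -4) + D*m = -4*2 + 17*(-3 + 2*I*sqrt(23))/28 = -8 + (-51/28 + 17*I*sqrt(23)/14) = -275/28 + 17*I*sqrt(23)/14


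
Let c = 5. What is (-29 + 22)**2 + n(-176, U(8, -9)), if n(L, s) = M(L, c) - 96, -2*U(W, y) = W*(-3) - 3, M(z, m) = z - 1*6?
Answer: -229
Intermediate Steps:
M(z, m) = -6 + z (M(z, m) = z - 6 = -6 + z)
U(W, y) = 3/2 + 3*W/2 (U(W, y) = -(W*(-3) - 3)/2 = -(-3*W - 3)/2 = -(-3 - 3*W)/2 = 3/2 + 3*W/2)
n(L, s) = -102 + L (n(L, s) = (-6 + L) - 96 = -102 + L)
(-29 + 22)**2 + n(-176, U(8, -9)) = (-29 + 22)**2 + (-102 - 176) = (-7)**2 - 278 = 49 - 278 = -229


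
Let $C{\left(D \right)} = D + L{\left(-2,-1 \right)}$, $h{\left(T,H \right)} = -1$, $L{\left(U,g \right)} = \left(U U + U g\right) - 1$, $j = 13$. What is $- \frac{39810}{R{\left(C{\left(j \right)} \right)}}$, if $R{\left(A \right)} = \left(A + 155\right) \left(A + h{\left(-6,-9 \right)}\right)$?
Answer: $- \frac{39810}{2941} \approx -13.536$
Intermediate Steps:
$L{\left(U,g \right)} = -1 + U^{2} + U g$ ($L{\left(U,g \right)} = \left(U^{2} + U g\right) - 1 = -1 + U^{2} + U g$)
$C{\left(D \right)} = 5 + D$ ($C{\left(D \right)} = D - \left(-1 - 4\right) = D + \left(-1 + 4 + 2\right) = D + 5 = 5 + D$)
$R{\left(A \right)} = \left(-1 + A\right) \left(155 + A\right)$ ($R{\left(A \right)} = \left(A + 155\right) \left(A - 1\right) = \left(155 + A\right) \left(-1 + A\right) = \left(-1 + A\right) \left(155 + A\right)$)
$- \frac{39810}{R{\left(C{\left(j \right)} \right)}} = - \frac{39810}{-155 + \left(5 + 13\right)^{2} + 154 \left(5 + 13\right)} = - \frac{39810}{-155 + 18^{2} + 154 \cdot 18} = - \frac{39810}{-155 + 324 + 2772} = - \frac{39810}{2941}$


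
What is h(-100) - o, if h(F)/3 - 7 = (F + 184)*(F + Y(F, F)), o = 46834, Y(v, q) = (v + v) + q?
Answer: -147613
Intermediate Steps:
Y(v, q) = q + 2*v (Y(v, q) = 2*v + q = q + 2*v)
h(F) = 21 + 12*F*(184 + F) (h(F) = 21 + 3*((F + 184)*(F + (F + 2*F))) = 21 + 3*((184 + F)*(F + 3*F)) = 21 + 3*((184 + F)*(4*F)) = 21 + 3*(4*F*(184 + F)) = 21 + 12*F*(184 + F))
h(-100) - o = (21 + 12*(-100)² + 2208*(-100)) - 1*46834 = (21 + 12*10000 - 220800) - 46834 = (21 + 120000 - 220800) - 46834 = -100779 - 46834 = -147613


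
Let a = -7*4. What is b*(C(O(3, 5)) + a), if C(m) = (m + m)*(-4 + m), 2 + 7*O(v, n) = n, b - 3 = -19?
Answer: 24352/49 ≈ 496.98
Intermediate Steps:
b = -16 (b = 3 - 19 = -16)
O(v, n) = -2/7 + n/7
a = -28
C(m) = 2*m*(-4 + m) (C(m) = (2*m)*(-4 + m) = 2*m*(-4 + m))
b*(C(O(3, 5)) + a) = -16*(2*(-2/7 + (⅐)*5)*(-4 + (-2/7 + (⅐)*5)) - 28) = -16*(2*(-2/7 + 5/7)*(-4 + (-2/7 + 5/7)) - 28) = -16*(2*(3/7)*(-4 + 3/7) - 28) = -16*(2*(3/7)*(-25/7) - 28) = -16*(-150/49 - 28) = -16*(-1522/49) = 24352/49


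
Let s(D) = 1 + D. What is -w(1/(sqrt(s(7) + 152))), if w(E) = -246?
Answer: 246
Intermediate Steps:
-w(1/(sqrt(s(7) + 152))) = -1*(-246) = 246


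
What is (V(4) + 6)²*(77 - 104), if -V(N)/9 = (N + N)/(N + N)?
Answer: -243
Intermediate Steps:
V(N) = -9 (V(N) = -9*(N + N)/(N + N) = -9*2*N/(2*N) = -9*2*N*1/(2*N) = -9*1 = -9)
(V(4) + 6)²*(77 - 104) = (-9 + 6)²*(77 - 104) = (-3)²*(-27) = 9*(-27) = -243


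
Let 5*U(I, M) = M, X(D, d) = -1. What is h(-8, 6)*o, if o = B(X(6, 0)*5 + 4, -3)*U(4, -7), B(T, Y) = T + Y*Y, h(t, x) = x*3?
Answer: -1008/5 ≈ -201.60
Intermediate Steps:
h(t, x) = 3*x
U(I, M) = M/5
B(T, Y) = T + Y²
o = -56/5 (o = ((-1*5 + 4) + (-3)²)*((⅕)*(-7)) = ((-5 + 4) + 9)*(-7/5) = (-1 + 9)*(-7/5) = 8*(-7/5) = -56/5 ≈ -11.200)
h(-8, 6)*o = (3*6)*(-56/5) = 18*(-56/5) = -1008/5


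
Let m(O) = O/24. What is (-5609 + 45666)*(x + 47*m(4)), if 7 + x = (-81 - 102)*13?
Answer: -571573333/6 ≈ -9.5262e+7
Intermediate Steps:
x = -2386 (x = -7 + (-81 - 102)*13 = -7 - 183*13 = -7 - 2379 = -2386)
m(O) = O/24 (m(O) = O*(1/24) = O/24)
(-5609 + 45666)*(x + 47*m(4)) = (-5609 + 45666)*(-2386 + 47*((1/24)*4)) = 40057*(-2386 + 47*(⅙)) = 40057*(-2386 + 47/6) = 40057*(-14269/6) = -571573333/6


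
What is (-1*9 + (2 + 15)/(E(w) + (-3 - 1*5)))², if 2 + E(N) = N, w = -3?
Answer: 17956/169 ≈ 106.25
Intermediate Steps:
E(N) = -2 + N
(-1*9 + (2 + 15)/(E(w) + (-3 - 1*5)))² = (-1*9 + (2 + 15)/((-2 - 3) + (-3 - 1*5)))² = (-9 + 17/(-5 + (-3 - 5)))² = (-9 + 17/(-5 - 8))² = (-9 + 17/(-13))² = (-9 + 17*(-1/13))² = (-9 - 17/13)² = (-134/13)² = 17956/169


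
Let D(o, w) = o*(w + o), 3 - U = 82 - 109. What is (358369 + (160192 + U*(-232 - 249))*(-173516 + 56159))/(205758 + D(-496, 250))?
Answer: -17105832665/327774 ≈ -52188.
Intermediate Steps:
U = 30 (U = 3 - (82 - 109) = 3 - 1*(-27) = 3 + 27 = 30)
D(o, w) = o*(o + w)
(358369 + (160192 + U*(-232 - 249))*(-173516 + 56159))/(205758 + D(-496, 250)) = (358369 + (160192 + 30*(-232 - 249))*(-173516 + 56159))/(205758 - 496*(-496 + 250)) = (358369 + (160192 + 30*(-481))*(-117357))/(205758 - 496*(-246)) = (358369 + (160192 - 14430)*(-117357))/(205758 + 122016) = (358369 + 145762*(-117357))/327774 = (358369 - 17106191034)*(1/327774) = -17105832665*1/327774 = -17105832665/327774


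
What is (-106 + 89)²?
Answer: 289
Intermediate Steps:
(-106 + 89)² = (-17)² = 289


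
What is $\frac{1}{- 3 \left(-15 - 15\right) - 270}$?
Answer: $- \frac{1}{180} \approx -0.0055556$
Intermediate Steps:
$\frac{1}{- 3 \left(-15 - 15\right) - 270} = \frac{1}{\left(-3\right) \left(-30\right) - 270} = \frac{1}{90 - 270} = \frac{1}{-180} = - \frac{1}{180}$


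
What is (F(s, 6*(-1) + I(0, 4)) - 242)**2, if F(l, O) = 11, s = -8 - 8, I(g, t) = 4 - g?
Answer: 53361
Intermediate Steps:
s = -16
(F(s, 6*(-1) + I(0, 4)) - 242)**2 = (11 - 242)**2 = (-231)**2 = 53361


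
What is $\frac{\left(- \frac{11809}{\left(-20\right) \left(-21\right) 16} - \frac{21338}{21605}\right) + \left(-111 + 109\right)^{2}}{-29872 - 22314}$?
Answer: $- \frac{5206217}{216475877760} \approx -2.405 \cdot 10^{-5}$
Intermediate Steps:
$\frac{\left(- \frac{11809}{\left(-20\right) \left(-21\right) 16} - \frac{21338}{21605}\right) + \left(-111 + 109\right)^{2}}{-29872 - 22314} = \frac{\left(- \frac{11809}{420 \cdot 16} - \frac{21338}{21605}\right) + \left(-2\right)^{2}}{-52186} = \left(\left(- \frac{11809}{6720} - \frac{21338}{21605}\right) + 4\right) \left(- \frac{1}{52186}\right) = \left(\left(\left(-11809\right) \frac{1}{6720} - \frac{21338}{21605}\right) + 4\right) \left(- \frac{1}{52186}\right) = \left(\left(- \frac{1687}{960} - \frac{21338}{21605}\right) + 4\right) \left(- \frac{1}{52186}\right) = \left(- \frac{11386423}{4148160} + 4\right) \left(- \frac{1}{52186}\right) = \frac{5206217}{4148160} \left(- \frac{1}{52186}\right) = - \frac{5206217}{216475877760}$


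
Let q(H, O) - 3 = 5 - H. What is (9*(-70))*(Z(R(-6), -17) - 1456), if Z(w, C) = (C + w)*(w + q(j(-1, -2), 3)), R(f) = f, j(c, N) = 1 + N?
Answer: 960750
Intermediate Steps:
q(H, O) = 8 - H (q(H, O) = 3 + (5 - H) = 8 - H)
Z(w, C) = (9 + w)*(C + w) (Z(w, C) = (C + w)*(w + (8 - (1 - 2))) = (C + w)*(w + (8 - 1*(-1))) = (C + w)*(w + (8 + 1)) = (C + w)*(w + 9) = (C + w)*(9 + w) = (9 + w)*(C + w))
(9*(-70))*(Z(R(-6), -17) - 1456) = (9*(-70))*(((-6)**2 + 9*(-17) + 9*(-6) - 17*(-6)) - 1456) = -630*((36 - 153 - 54 + 102) - 1456) = -630*(-69 - 1456) = -630*(-1525) = 960750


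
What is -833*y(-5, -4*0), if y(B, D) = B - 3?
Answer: 6664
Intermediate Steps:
y(B, D) = -3 + B
-833*y(-5, -4*0) = -833*(-3 - 5) = -833*(-8) = 6664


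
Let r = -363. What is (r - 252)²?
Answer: 378225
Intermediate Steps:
(r - 252)² = (-363 - 252)² = (-615)² = 378225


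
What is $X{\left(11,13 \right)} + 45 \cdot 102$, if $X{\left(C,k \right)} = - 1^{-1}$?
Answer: $4589$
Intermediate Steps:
$X{\left(C,k \right)} = -1$ ($X{\left(C,k \right)} = \left(-1\right) 1 = -1$)
$X{\left(11,13 \right)} + 45 \cdot 102 = -1 + 45 \cdot 102 = -1 + 4590 = 4589$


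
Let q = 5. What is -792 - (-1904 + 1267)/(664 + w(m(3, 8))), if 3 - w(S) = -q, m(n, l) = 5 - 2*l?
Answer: -75941/96 ≈ -791.05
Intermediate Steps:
w(S) = 8 (w(S) = 3 - (-1)*5 = 3 - 1*(-5) = 3 + 5 = 8)
-792 - (-1904 + 1267)/(664 + w(m(3, 8))) = -792 - (-1904 + 1267)/(664 + 8) = -792 - (-637)/672 = -792 - 1*(-91/96) = -792 + 91/96 = -75941/96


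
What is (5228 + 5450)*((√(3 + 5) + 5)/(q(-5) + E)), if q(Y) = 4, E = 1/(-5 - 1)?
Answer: 320340/23 + 128136*√2/23 ≈ 21807.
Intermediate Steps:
E = -⅙ (E = 1/(-6) = -⅙ ≈ -0.16667)
(5228 + 5450)*((√(3 + 5) + 5)/(q(-5) + E)) = (5228 + 5450)*((√(3 + 5) + 5)/(4 - ⅙)) = 10678*((√8 + 5)/(23/6)) = 10678*((2*√2 + 5)*(6/23)) = 10678*((5 + 2*√2)*(6/23)) = 10678*(30/23 + 12*√2/23) = 320340/23 + 128136*√2/23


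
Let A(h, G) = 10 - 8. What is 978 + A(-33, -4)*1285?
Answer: 3548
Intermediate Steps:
A(h, G) = 2
978 + A(-33, -4)*1285 = 978 + 2*1285 = 978 + 2570 = 3548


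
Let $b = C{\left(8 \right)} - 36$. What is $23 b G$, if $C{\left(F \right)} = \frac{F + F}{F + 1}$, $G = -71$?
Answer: $\frac{502964}{9} \approx 55885.0$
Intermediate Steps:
$C{\left(F \right)} = \frac{2 F}{1 + F}$
$b = - \frac{308}{9}$ ($b = 2 \cdot 8 \frac{1}{1 + 8} - 36 = 2 \cdot 8 \cdot \frac{1}{9} - 36 = \frac{16}{9} - 36 = - \frac{308}{9} \approx -34.222$)
$23 b G = 23 \left(- \frac{308}{9}\right) \left(-71\right) = \left(- \frac{7084}{9}\right) \left(-71\right) = \frac{502964}{9}$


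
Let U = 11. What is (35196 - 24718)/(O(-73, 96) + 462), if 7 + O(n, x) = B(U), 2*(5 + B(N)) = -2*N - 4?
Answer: 10478/437 ≈ 23.977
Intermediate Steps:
B(N) = -7 - N (B(N) = -5 + (-2*N - 4)/2 = -5 + (-4 - 2*N)/2 = -5 + (-2 - N) = -7 - N)
O(n, x) = -25 (O(n, x) = -7 + (-7 - 1*11) = -7 + (-7 - 11) = -7 - 18 = -25)
(35196 - 24718)/(O(-73, 96) + 462) = (35196 - 24718)/(-25 + 462) = 10478/437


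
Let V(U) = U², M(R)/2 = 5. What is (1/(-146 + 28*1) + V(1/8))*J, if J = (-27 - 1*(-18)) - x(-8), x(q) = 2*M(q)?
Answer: -783/3776 ≈ -0.20736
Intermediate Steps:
M(R) = 10 (M(R) = 2*5 = 10)
x(q) = 20 (x(q) = 2*10 = 20)
J = -29 (J = (-27 - 1*(-18)) - 1*20 = (-27 + 18) - 20 = -9 - 20 = -29)
(1/(-146 + 28*1) + V(1/8))*J = (1/(-146 + 28*1) + (1/8)²)*(-29) = (1/(-146 + 28) + (1*(⅛))²)*(-29) = (1/(-118) + (⅛)²)*(-29) = (-1/118 + 1/64)*(-29) = (27/3776)*(-29) = -783/3776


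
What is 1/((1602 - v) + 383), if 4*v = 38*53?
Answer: 2/2963 ≈ 0.00067499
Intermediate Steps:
v = 1007/2 (v = (38*53)/4 = (1/4)*2014 = 1007/2 ≈ 503.50)
1/((1602 - v) + 383) = 1/((1602 - 1*1007/2) + 383) = 1/((1602 - 1007/2) + 383) = 1/(2197/2 + 383) = 1/(2963/2) = 2/2963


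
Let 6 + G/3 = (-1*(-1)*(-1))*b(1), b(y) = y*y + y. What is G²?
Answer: 576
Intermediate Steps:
b(y) = y + y² (b(y) = y² + y = y + y²)
G = -24 (G = -18 + 3*((-1*(-1)*(-1))*(1*(1 + 1))) = -18 + 3*((1*(-1))*(1*2)) = -18 + 3*(-1*2) = -18 + 3*(-2) = -18 - 6 = -24)
G² = (-24)² = 576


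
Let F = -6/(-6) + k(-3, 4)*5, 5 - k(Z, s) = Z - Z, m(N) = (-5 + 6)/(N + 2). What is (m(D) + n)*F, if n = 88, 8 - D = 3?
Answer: 16042/7 ≈ 2291.7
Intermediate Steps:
D = 5 (D = 8 - 1*3 = 8 - 3 = 5)
m(N) = 1/(2 + N)
k(Z, s) = 5 (k(Z, s) = 5 - (Z - Z) = 5 - 1*0 = 5 + 0 = 5)
F = 26 (F = -6/(-6) + 5*5 = -6*(-⅙) + 25 = 1 + 25 = 26)
(m(D) + n)*F = (1/(2 + 5) + 88)*26 = (1/7 + 88)*26 = (⅐ + 88)*26 = (617/7)*26 = 16042/7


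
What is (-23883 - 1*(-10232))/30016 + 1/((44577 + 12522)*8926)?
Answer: -496960434697/1092723205056 ≈ -0.45479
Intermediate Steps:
(-23883 - 1*(-10232))/30016 + 1/((44577 + 12522)*8926) = (-23883 + 10232)*(1/30016) + (1/8926)/57099 = -13651*1/30016 + (1/57099)*(1/8926) = -13651/30016 + 1/509665674 = -496960434697/1092723205056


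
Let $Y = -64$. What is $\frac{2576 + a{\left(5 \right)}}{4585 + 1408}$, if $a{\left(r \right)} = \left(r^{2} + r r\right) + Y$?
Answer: $\frac{2562}{5993} \approx 0.4275$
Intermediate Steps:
$a{\left(r \right)} = -64 + 2 r^{2}$ ($a{\left(r \right)} = \left(r^{2} + r r\right) - 64 = \left(r^{2} + r^{2}\right) - 64 = 2 r^{2} - 64 = -64 + 2 r^{2}$)
$\frac{2576 + a{\left(5 \right)}}{4585 + 1408} = \frac{2576 - \left(64 - 2 \cdot 5^{2}\right)}{4585 + 1408} = \frac{2576 + \left(-64 + 2 \cdot 25\right)}{5993} = \left(2576 + \left(-64 + 50\right)\right) \frac{1}{5993} = \left(2576 - 14\right) \frac{1}{5993} = 2562 \cdot \frac{1}{5993} = \frac{2562}{5993}$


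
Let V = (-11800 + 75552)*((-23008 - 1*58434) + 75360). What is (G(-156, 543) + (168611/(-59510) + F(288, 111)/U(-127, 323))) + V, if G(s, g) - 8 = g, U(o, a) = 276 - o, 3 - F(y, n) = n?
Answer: -9298964984073203/23982530 ≈ -3.8774e+8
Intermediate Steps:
F(y, n) = 3 - n
G(s, g) = 8 + g
V = -387739664 (V = 63752*((-23008 - 58434) + 75360) = 63752*(-81442 + 75360) = 63752*(-6082) = -387739664)
(G(-156, 543) + (168611/(-59510) + F(288, 111)/U(-127, 323))) + V = ((8 + 543) + (168611/(-59510) + (3 - 1*111)/(276 - 1*(-127)))) - 387739664 = (551 + (168611*(-1/59510) + (3 - 111)/(276 + 127))) - 387739664 = (551 + (-168611/59510 - 108/403)) - 387739664 = (551 - 74377313/23982530) - 387739664 = 13139996717/23982530 - 387739664 = -9298964984073203/23982530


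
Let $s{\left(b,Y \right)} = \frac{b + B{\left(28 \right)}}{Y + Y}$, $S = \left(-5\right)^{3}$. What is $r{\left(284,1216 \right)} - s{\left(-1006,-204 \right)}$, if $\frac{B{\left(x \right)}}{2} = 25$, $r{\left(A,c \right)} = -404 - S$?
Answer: $- \frac{28697}{102} \approx -281.34$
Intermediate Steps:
$S = -125$
$r{\left(A,c \right)} = -279$ ($r{\left(A,c \right)} = -404 - -125 = -404 + 125 = -279$)
$B{\left(x \right)} = 50$ ($B{\left(x \right)} = 2 \cdot 25 = 50$)
$s{\left(b,Y \right)} = \frac{50 + b}{2 Y}$ ($s{\left(b,Y \right)} = \frac{b + 50}{Y + Y} = \frac{50 + b}{2 Y}$)
$r{\left(284,1216 \right)} - s{\left(-1006,-204 \right)} = -279 - \frac{50 - 1006}{2 \left(-204\right)} = -279 - \frac{1}{2} \left(- \frac{1}{204}\right) \left(-956\right) = -279 - \frac{239}{102} = - \frac{28697}{102}$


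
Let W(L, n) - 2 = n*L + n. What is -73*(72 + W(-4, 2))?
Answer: -4964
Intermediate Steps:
W(L, n) = 2 + n + L*n (W(L, n) = 2 + (n*L + n) = 2 + (L*n + n) = 2 + (n + L*n) = 2 + n + L*n)
-73*(72 + W(-4, 2)) = -73*(72 + (2 + 2 - 4*2)) = -73*(72 + (2 + 2 - 8)) = -73*(72 - 4) = -73*68 = -4964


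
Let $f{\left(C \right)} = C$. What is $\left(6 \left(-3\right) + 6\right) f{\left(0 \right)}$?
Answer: $0$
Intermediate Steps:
$\left(6 \left(-3\right) + 6\right) f{\left(0 \right)} = \left(6 \left(-3\right) + 6\right) 0 = \left(-18 + 6\right) 0 = \left(-12\right) 0 = 0$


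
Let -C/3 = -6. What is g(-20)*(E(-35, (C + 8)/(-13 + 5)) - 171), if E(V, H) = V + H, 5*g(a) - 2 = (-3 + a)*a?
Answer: -193347/10 ≈ -19335.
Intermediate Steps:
C = 18 (C = -3*(-6) = 18)
g(a) = ⅖ + a*(-3 + a)/5 (g(a) = ⅖ + ((-3 + a)*a)/5 = ⅖ + (a*(-3 + a))/5 = ⅖ + a*(-3 + a)/5)
E(V, H) = H + V
g(-20)*(E(-35, (C + 8)/(-13 + 5)) - 171) = (⅖ - ⅗*(-20) + (⅕)*(-20)²)*(((18 + 8)/(-13 + 5) - 35) - 171) = (⅖ + 12 + (⅕)*400)*((26/(-8) - 35) - 171) = (⅖ + 12 + 80)*((26*(-⅛) - 35) - 171) = 462*((-13/4 - 35) - 171)/5 = 462*(-153/4 - 171)/5 = (462/5)*(-837/4) = -193347/10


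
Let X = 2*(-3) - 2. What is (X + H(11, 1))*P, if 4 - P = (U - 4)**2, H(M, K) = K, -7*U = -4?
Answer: 380/7 ≈ 54.286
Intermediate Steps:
U = 4/7 (U = -1/7*(-4) = 4/7 ≈ 0.57143)
P = -380/49 (P = 4 - (4/7 - 4)**2 = 4 - (-24/7)**2 = 4 - 1*576/49 = 4 - 576/49 = -380/49 ≈ -7.7551)
X = -8 (X = -6 - 2 = -8)
(X + H(11, 1))*P = (-8 + 1)*(-380/49) = -7*(-380/49) = 380/7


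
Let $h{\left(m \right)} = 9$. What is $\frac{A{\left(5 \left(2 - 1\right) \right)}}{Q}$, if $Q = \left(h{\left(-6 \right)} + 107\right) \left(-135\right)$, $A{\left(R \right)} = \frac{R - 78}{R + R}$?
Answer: $\frac{73}{156600} \approx 0.00046616$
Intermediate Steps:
$A{\left(R \right)} = \frac{-78 + R}{2 R}$
$Q = -15660$ ($Q = \left(9 + 107\right) \left(-135\right) = 116 \left(-135\right) = -15660$)
$\frac{A{\left(5 \left(2 - 1\right) \right)}}{Q} = \frac{\frac{1}{2} \frac{1}{5 \left(2 - 1\right)} \left(-78 + 5 \left(2 - 1\right)\right)}{-15660} = \frac{-78 + 5 \cdot 1}{2 \cdot 5 \cdot 1} \left(- \frac{1}{15660}\right) = \frac{-78 + 5}{2 \cdot 5} \left(- \frac{1}{15660}\right) = \frac{1}{2} \cdot \frac{1}{5} \left(-73\right) \left(- \frac{1}{15660}\right) = \left(- \frac{73}{10}\right) \left(- \frac{1}{15660}\right) = \frac{73}{156600}$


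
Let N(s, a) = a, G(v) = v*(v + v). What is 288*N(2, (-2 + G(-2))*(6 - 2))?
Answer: 6912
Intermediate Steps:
G(v) = 2*v**2 (G(v) = v*(2*v) = 2*v**2)
288*N(2, (-2 + G(-2))*(6 - 2)) = 288*((-2 + 2*(-2)**2)*(6 - 2)) = 288*((-2 + 2*4)*4) = 288*((-2 + 8)*4) = 288*(6*4) = 288*24 = 6912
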